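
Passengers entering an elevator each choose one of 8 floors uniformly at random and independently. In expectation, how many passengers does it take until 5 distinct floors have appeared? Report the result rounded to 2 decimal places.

With k distinct floors already seen, the next new one arrives after an expected 8/(8-k) passengers.
Sum over k = 0,...,4: E = 8/8 + 8/7 + 8/6 + 8/5 + 8/4 = 7.076.

7.08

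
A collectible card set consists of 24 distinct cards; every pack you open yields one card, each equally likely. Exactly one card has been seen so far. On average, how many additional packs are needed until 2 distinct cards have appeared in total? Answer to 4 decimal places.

1.0435

With k distinct cards already seen, the next new one takes an expected 24/(24-k) packs.
Only the k = 1 term is needed: E = 24/23 = 1.04348.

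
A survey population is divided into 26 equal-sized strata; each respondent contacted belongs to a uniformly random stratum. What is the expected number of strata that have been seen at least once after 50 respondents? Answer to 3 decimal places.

For each stratum, P(seen in 50 respondents) = 1 - (25/26)^50 = 0.8593.
By linearity of expectation, E[distinct seen] = 26·(1 - (25/26)^50) = 22.3415.

22.341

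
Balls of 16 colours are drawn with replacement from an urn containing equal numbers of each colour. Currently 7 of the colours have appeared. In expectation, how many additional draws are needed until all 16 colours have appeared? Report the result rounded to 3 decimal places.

From k distinct to k+1 distinct takes on average 16/(16-k) draws.
Sum over k = 7,...,15: E = 16/9 + 16/8 + 16/7 + ... + 16/2 + 16/1 = 45.2635.

45.263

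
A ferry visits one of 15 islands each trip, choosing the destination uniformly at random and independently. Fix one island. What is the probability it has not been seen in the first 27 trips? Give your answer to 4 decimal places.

0.1552

On each trip the fixed island fails to appear with probability 14/15.
P(still missing after 27) = (14/15)^27 = 0.15524.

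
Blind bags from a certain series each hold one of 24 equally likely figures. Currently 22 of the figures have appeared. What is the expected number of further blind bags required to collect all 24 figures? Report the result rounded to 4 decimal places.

36.0000

With k distinct figures already seen, the next new one takes an expected 24/(24-k) blind bags.
Sum over k = 22,...,23: E = 24/2 + 24/1 = 36.00000.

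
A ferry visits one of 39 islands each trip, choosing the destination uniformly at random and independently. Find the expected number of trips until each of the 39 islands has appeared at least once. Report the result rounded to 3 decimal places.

165.888

The wait to go from k to k+1 distinct islands is geometric with mean 39/(39-k).
E[T] = 39/39 + 39/38 + 39/37 + ... + 39/2 + 39/1 = 39·H_{39}.
H_{39} = 4.2535, so E[T] = 165.8882.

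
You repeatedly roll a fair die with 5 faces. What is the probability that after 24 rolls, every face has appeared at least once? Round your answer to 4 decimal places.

0.9764

Let A_i be the event that face i is missing after 24 rolls. By inclusion–exclusion on the A_i,
P(all seen) = Σ_{j=0}^{5} (-1)^j C(5,j)((5-j)/5)^24
= 1.00000 - 0.02361 + 0.00005 - 0.00000 + 0.00000 - 0.00000
= 0.97644.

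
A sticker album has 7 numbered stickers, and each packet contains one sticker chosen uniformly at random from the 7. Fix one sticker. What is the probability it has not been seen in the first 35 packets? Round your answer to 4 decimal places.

Each packet misses the fixed sticker with probability (7-1)/7 = 6/7, independently.
P(still missing after 35) = (6/7)^35 = 0.00454.

0.0045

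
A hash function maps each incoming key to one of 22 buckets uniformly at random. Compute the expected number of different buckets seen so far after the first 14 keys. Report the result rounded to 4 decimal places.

For each bucket, P(seen in 14 keys) = 1 - (21/22)^14 = 0.47862.
By linearity of expectation, E[distinct seen] = 22·(1 - (21/22)^14) = 10.52969.

10.5297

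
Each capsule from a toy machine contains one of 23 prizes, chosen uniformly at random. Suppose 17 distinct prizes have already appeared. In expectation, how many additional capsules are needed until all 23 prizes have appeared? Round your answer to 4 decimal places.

From k distinct to k+1 distinct takes on average 23/(23-k) capsules.
Sum over k = 17,...,22: E = 23/6 + 23/5 + 23/4 + 23/3 + 23/2 + 23/1 = 56.35000.

56.3500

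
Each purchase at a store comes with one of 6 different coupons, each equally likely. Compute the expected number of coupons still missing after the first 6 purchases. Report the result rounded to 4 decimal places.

2.0094

For each coupon, P(unseen after 6) = (5/6)^6 = 0.33490.
By linearity of expectation, E[unseen] = 6·(5/6)^6 = 2.00939.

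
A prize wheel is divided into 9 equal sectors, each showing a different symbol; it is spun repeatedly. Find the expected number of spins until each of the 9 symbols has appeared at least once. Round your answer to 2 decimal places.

Split into phases: going from k distinct to k+1 distinct takes on average 9/(9-k) spins.
E[T] = 9/9 + 9/8 + 9/7 + ... + 9/2 + 9/1 = 9·H_{9}.
H_{9} = 2.829, so E[T] = 25.461.

25.46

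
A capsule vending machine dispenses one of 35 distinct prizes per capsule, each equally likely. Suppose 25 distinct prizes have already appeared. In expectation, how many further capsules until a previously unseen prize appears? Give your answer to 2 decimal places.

The number of capsules until the next new prize is geometric with success probability 10/35, so its mean is 35/10.
E = 35/10 = 3.500.

3.50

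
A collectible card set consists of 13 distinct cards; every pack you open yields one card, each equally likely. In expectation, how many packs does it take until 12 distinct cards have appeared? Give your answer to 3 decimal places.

Going from k to k+1 distinct takes a geometric number of packs with mean 13/(13-k).
Sum over k = 0,...,11: E = 13/13 + 13/12 + 13/11 + ... + 13/3 + 13/2 = 28.3417.

28.342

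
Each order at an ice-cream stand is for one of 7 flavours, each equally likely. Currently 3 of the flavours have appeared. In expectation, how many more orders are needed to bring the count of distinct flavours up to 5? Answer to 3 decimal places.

4.083

The wait to go from k to k+1 distinct flavours is geometric with mean 7/(7-k).
Sum over k = 3,...,4: E = 7/4 + 7/3 = 4.0833.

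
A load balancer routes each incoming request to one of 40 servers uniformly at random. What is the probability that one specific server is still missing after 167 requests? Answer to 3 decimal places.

On each request the fixed server fails to appear with probability 39/40.
P(still missing after 167) = (39/40)^167 = 0.0146.

0.015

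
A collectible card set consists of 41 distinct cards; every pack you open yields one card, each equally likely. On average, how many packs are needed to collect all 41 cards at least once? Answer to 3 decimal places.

The wait to go from k to k+1 distinct cards is geometric with mean 41/(41-k).
E[T] = 41/41 + 41/40 + 41/39 + ... + 41/2 + 41/1 = 41·H_{41}.
H_{41} = 4.3029, so E[T] = 176.4203.

176.420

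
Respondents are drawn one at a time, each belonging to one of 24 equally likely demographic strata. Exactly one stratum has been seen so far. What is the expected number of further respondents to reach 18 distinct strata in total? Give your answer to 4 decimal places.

30.8230

From k distinct to k+1 distinct takes on average 24/(24-k) respondents.
Sum over k = 1,...,17: E = 24/23 + 24/22 + 24/21 + ... + 24/8 + 24/7 = 30.82300.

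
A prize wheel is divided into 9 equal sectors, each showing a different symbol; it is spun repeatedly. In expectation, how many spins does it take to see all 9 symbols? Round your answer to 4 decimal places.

The wait to go from k to k+1 distinct symbols is geometric with mean 9/(9-k).
E[T] = 9/9 + 9/8 + 9/7 + ... + 9/2 + 9/1 = 9·H_{9}.
H_{9} = 2.82897, so E[T] = 25.46071.

25.4607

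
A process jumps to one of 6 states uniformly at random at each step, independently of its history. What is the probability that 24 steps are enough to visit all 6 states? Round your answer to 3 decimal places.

Let A_i be the event that state i is missing after 24 steps. By inclusion–exclusion on the A_i,
P(all seen) = Σ_{j=0}^{6} (-1)^j C(6,j)((6-j)/6)^24
= 1.0000 - 0.0755 + 0.0009 - 0.0000 + 0.0000 - 0.0000 + 0.0000
= 0.9254.

0.925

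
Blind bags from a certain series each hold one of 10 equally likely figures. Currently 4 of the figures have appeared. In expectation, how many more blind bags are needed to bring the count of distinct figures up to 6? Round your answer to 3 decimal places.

3.667

With k distinct figures already seen, the next new one takes an expected 10/(10-k) blind bags.
Sum over k = 4,...,5: E = 10/6 + 10/5 = 3.6667.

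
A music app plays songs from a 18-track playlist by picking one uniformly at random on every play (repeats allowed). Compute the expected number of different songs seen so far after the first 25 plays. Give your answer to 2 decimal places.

For each song, P(seen in 25 plays) = 1 - (17/18)^25 = 0.760.
By linearity of expectation, E[distinct seen] = 18·(1 - (17/18)^25) = 13.688.

13.69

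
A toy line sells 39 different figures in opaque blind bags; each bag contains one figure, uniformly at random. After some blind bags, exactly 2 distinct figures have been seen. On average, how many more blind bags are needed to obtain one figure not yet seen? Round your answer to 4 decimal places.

1.0541

Each blind bag yields a new figure with probability (39-2)/39 = 37/39, so the wait is geometric with mean 39/37.
E = 39/37 = 1.05405.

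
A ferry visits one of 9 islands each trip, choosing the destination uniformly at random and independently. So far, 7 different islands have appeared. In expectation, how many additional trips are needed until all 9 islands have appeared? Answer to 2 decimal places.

13.50

From k distinct to k+1 distinct takes on average 9/(9-k) trips.
Sum over k = 7,...,8: E = 9/2 + 9/1 = 13.500.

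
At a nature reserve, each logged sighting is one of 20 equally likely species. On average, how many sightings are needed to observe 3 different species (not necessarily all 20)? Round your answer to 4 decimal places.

3.1637

Going from k to k+1 distinct takes a geometric number of sightings with mean 20/(20-k).
Sum over k = 0,...,2: E = 20/20 + 20/19 + 20/18 = 3.16374.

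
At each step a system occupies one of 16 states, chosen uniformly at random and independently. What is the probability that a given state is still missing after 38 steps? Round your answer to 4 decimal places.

0.0861

On each step the fixed state fails to appear with probability 15/16.
P(still missing after 38) = (15/16)^38 = 0.08608.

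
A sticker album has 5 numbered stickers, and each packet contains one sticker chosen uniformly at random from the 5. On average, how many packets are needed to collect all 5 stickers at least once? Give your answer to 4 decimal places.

After k distinct stickers have appeared, the next packet gives a new one with probability (5-k)/5, so the expected wait for the (k+1)-th is 5/(5-k).
E[T] = 5/5 + 5/4 + 5/3 + 5/2 + 5/1 = 5·H_{5}.
H_{5} = 2.28333, so E[T] = 11.41667.

11.4167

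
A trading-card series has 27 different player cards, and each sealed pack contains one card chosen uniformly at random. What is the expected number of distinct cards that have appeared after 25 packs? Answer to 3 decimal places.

For each card, P(seen in 25 packs) = 1 - (26/27)^25 = 0.6107.
By linearity of expectation, E[distinct seen] = 27·(1 - (26/27)^25) = 16.4900.

16.490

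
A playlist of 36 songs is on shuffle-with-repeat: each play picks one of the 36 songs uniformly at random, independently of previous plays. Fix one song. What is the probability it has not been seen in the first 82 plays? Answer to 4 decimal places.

On each play the fixed song fails to appear with probability 35/36.
P(still missing after 82) = (35/36)^82 = 0.09926.

0.0993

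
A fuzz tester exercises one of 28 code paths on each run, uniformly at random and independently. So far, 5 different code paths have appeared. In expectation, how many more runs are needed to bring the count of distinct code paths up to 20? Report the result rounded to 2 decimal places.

28.46

The wait to go from k to k+1 distinct code paths is geometric with mean 28/(28-k).
Sum over k = 5,...,19: E = 28/23 + 28/22 + 28/21 + ... + 28/10 + 28/9 = 28.460.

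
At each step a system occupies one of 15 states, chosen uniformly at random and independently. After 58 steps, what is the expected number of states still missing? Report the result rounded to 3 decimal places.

For each state, P(unseen after 58) = (14/15)^58 = 0.0183.
By linearity of expectation, E[unseen] = 15·(14/15)^58 = 0.2743.

0.274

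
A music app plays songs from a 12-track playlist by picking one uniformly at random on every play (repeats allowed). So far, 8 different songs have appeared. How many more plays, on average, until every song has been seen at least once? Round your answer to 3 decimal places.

The wait to go from k to k+1 distinct songs is geometric with mean 12/(12-k).
Sum over k = 8,...,11: E = 12/4 + 12/3 + 12/2 + 12/1 = 25.0000.

25.000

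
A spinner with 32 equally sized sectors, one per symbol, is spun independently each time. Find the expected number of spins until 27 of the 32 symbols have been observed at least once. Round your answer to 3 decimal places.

56.805

With k distinct symbols already seen, the next new one arrives after an expected 32/(32-k) spins.
Sum over k = 0,...,26: E = 32/32 + 32/31 + 32/30 + ... + 32/7 + 32/6 = 56.8052.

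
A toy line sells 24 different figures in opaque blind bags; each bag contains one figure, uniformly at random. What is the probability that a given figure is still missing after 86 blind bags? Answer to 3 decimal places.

Each blind bag misses the fixed figure with probability (24-1)/24 = 23/24, independently.
P(still missing after 86) = (23/24)^86 = 0.0257.

0.026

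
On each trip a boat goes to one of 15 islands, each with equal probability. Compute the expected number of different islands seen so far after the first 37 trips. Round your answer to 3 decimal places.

13.832

For each island, P(seen in 37 trips) = 1 - (14/15)^37 = 0.9221.
By linearity of expectation, E[distinct seen] = 15·(1 - (14/15)^37) = 13.8320.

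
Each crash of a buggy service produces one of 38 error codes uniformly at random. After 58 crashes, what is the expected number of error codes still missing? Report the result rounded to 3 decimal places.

8.092

For each error code, P(unseen after 58) = (37/38)^58 = 0.2129.
By linearity of expectation, E[unseen] = 38·(37/38)^58 = 8.0916.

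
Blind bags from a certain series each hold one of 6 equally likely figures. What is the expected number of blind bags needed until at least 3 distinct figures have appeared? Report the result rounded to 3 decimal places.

3.700

With k distinct figures already seen, the next new one arrives after an expected 6/(6-k) blind bags.
Sum over k = 0,...,2: E = 6/6 + 6/5 + 6/4 = 3.7000.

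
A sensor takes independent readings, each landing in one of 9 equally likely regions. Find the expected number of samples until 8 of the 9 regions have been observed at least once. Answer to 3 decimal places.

Going from k to k+1 distinct takes a geometric number of samples with mean 9/(9-k).
Sum over k = 0,...,7: E = 9/9 + 9/8 + 9/7 + ... + 9/3 + 9/2 = 16.4607.

16.461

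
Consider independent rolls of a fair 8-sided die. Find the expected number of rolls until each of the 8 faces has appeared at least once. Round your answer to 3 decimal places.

21.743

Split into phases: going from k distinct to k+1 distinct takes on average 8/(8-k) rolls.
E[T] = 8/8 + 8/7 + 8/6 + ... + 8/2 + 8/1 = 8·H_{8}.
H_{8} = 2.7179, so E[T] = 21.7429.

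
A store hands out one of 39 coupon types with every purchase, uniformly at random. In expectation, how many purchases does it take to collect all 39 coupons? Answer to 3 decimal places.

The wait to go from k to k+1 distinct coupons is geometric with mean 39/(39-k).
E[T] = 39/39 + 39/38 + 39/37 + ... + 39/2 + 39/1 = 39·H_{39}.
H_{39} = 4.2535, so E[T] = 165.8882.

165.888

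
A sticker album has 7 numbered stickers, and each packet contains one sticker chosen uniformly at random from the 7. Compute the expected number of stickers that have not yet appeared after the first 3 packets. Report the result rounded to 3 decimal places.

For each sticker, P(unseen after 3) = (6/7)^3 = 0.6297.
By linearity of expectation, E[unseen] = 7·(6/7)^3 = 4.4082.

4.408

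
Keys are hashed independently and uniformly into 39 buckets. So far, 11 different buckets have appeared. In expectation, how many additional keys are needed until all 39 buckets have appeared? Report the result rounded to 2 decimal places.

From k distinct to k+1 distinct takes on average 39/(39-k) keys.
Sum over k = 11,...,38: E = 39/28 + 39/27 + 39/26 + ... + 39/2 + 39/1 = 153.160.

153.16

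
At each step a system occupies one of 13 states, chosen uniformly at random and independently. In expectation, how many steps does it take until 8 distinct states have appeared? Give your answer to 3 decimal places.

11.658

With k distinct states already seen, the next new one arrives after an expected 13/(13-k) steps.
Sum over k = 0,...,7: E = 13/13 + 13/12 + 13/11 + ... + 13/7 + 13/6 = 11.6584.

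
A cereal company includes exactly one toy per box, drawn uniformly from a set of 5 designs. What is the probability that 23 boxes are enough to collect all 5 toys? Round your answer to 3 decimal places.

Let A_i be the event that toy i is missing after 23 boxes. By inclusion–exclusion on the A_i,
P(all seen) = Σ_{j=0}^{5} (-1)^j C(5,j)((5-j)/5)^23
= 1.0000 - 0.0295 + 0.0001 - 0.0000 + 0.0000 - 0.0000
= 0.9706.

0.971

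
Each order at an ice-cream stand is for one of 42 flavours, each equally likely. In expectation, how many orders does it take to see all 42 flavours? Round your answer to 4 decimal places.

181.7232

After k distinct flavours have appeared, the next order gives a new one with probability (42-k)/42, so the expected wait for the (k+1)-th is 42/(42-k).
E[T] = 42/42 + 42/41 + 42/40 + ... + 42/2 + 42/1 = 42·H_{42}.
H_{42} = 4.32674, so E[T] = 181.72320.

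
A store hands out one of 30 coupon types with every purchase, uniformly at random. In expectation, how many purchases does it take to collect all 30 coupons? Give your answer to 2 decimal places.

After k distinct coupons have appeared, the next purchase gives a new one with probability (30-k)/30, so the expected wait for the (k+1)-th is 30/(30-k).
E[T] = 30/30 + 30/29 + 30/28 + ... + 30/2 + 30/1 = 30·H_{30}.
H_{30} = 3.995, so E[T] = 119.850.

119.85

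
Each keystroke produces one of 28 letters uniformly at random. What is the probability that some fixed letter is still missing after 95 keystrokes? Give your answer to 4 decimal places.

Each keystroke misses the fixed letter with probability (28-1)/28 = 27/28, independently.
P(still missing after 95) = (27/28)^95 = 0.03159.

0.0316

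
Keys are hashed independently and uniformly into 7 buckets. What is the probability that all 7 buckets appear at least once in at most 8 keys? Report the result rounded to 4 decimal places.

By inclusion–exclusion over which buckets are missing,
P(all seen) = Σ_{j=0}^{7} (-1)^j C(7,j)((7-j)/7)^8
= 1.00000 - 2.03950 + 1.42297 - 0.39789 + 0.03983 - 0.00093 + 0.00000 - 0.00000
= 0.02448.

0.0245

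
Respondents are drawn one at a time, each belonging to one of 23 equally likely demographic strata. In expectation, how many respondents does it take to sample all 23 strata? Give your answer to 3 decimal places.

85.889

After k distinct strata have appeared, the next respondent gives a new one with probability (23-k)/23, so the expected wait for the (k+1)-th is 23/(23-k).
E[T] = 23/23 + 23/22 + 23/21 + ... + 23/2 + 23/1 = 23·H_{23}.
H_{23} = 3.7343, so E[T] = 85.8887.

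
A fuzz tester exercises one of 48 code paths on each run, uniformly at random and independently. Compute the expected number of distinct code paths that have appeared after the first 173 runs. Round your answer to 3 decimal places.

For each code path, P(seen in 173 runs) = 1 - (47/48)^173 = 0.9738.
By linearity of expectation, E[distinct seen] = 48·(1 - (47/48)^173) = 46.7427.

46.743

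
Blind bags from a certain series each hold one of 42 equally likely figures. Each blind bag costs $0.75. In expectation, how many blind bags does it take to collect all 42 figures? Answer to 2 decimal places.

181.72

Split into phases: going from k distinct to k+1 distinct takes on average 42/(42-k) blind bags.
E[T] = 42/42 + 42/41 + 42/40 + ... + 42/2 + 42/1 = 42·H_{42}.
H_{42} = 4.327, so E[T] = 181.723.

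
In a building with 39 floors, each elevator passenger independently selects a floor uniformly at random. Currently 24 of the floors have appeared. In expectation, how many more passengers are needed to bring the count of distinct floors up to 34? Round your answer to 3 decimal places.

From k distinct to k+1 distinct takes on average 39/(39-k) passengers.
Sum over k = 24,...,33: E = 39/15 + 39/14 + 39/13 + ... + 39/7 + 39/6 = 40.3609.

40.361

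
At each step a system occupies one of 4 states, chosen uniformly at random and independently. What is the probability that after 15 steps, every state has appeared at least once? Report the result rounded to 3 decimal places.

Let A_i be the event that state i is missing after 15 steps. By inclusion–exclusion on the A_i,
P(all seen) = Σ_{j=0}^{4} (-1)^j C(4,j)((4-j)/4)^15
= 1.0000 - 0.0535 + 0.0002 - 0.0000 + 0.0000
= 0.9467.

0.947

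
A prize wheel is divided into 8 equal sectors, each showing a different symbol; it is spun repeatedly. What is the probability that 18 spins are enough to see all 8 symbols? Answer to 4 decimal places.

By inclusion–exclusion over which symbols are missing,
P(all seen) = Σ_{j=0}^{8} (-1)^j C(8,j)((8-j)/8)^18
= 1.00000 - 0.72316 + 0.15786 - 0.01186 + 0.00027 - 0.00000 + 0.00000 - 0.00000 + 0.00000
= 0.42310.

0.4231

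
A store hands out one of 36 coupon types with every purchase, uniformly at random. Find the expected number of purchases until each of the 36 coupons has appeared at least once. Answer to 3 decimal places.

150.284

Split into phases: going from k distinct to k+1 distinct takes on average 36/(36-k) purchases.
E[T] = 36/36 + 36/35 + 36/34 + ... + 36/2 + 36/1 = 36·H_{36}.
H_{36} = 4.1746, so E[T] = 150.2841.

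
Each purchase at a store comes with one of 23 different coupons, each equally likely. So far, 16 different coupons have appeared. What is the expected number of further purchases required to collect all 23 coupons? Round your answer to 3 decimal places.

59.636

From k distinct to k+1 distinct takes on average 23/(23-k) purchases.
Sum over k = 16,...,22: E = 23/7 + 23/6 + 23/5 + ... + 23/2 + 23/1 = 59.6357.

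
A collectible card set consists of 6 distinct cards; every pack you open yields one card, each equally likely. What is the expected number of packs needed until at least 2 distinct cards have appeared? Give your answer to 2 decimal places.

With k distinct cards already seen, the next new one arrives after an expected 6/(6-k) packs.
Sum over k = 0,...,1: E = 6/6 + 6/5 = 2.200.

2.20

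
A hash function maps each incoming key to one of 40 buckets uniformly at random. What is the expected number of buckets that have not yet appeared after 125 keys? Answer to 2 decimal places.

1.69

For each bucket, P(unseen after 125) = (39/40)^125 = 0.042.
By linearity of expectation, E[unseen] = 40·(39/40)^125 = 1.689.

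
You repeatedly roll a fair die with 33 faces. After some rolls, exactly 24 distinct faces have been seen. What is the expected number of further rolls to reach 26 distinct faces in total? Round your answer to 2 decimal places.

With k distinct faces already seen, the next new one takes an expected 33/(33-k) rolls.
Sum over k = 24,...,25: E = 33/9 + 33/8 = 7.792.

7.79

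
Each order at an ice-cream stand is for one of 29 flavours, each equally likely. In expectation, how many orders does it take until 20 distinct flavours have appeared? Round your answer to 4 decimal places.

32.8479

With k distinct flavours already seen, the next new one arrives after an expected 29/(29-k) orders.
Sum over k = 0,...,19: E = 29/29 + 29/28 + 29/27 + ... + 29/11 + 29/10 = 32.84788.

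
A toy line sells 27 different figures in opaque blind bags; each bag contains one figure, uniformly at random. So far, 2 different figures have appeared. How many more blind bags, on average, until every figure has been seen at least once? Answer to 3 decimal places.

With k distinct figures already seen, the next new one takes an expected 27/(27-k) blind bags.
Sum over k = 2,...,26: E = 27/25 + 27/24 + 27/23 + ... + 27/2 + 27/1 = 103.0309.

103.031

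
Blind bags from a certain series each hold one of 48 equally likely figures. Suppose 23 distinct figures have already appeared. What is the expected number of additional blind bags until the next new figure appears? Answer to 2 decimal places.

1.92

Each blind bag yields a new figure with probability (48-23)/48 = 25/48, so the wait is geometric with mean 48/25.
E = 48/25 = 1.920.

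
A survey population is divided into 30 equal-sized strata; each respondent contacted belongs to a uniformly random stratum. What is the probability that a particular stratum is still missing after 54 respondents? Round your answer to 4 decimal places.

On each respondent the fixed stratum fails to appear with probability 29/30.
P(still missing after 54) = (29/30)^54 = 0.16030.

0.1603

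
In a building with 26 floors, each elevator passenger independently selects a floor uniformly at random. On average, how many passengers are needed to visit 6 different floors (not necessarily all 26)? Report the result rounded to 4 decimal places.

6.6737

Going from k to k+1 distinct takes a geometric number of passengers with mean 26/(26-k).
Sum over k = 0,...,5: E = 26/26 + 26/25 + 26/24 + 26/23 + 26/22 + 26/21 = 6.67368.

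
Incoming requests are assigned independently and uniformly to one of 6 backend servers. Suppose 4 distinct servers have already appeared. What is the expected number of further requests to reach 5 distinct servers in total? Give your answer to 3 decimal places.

The wait to go from k to k+1 distinct servers is geometric with mean 6/(6-k).
Only the k = 4 term is needed: E = 6/2 = 3.0000.

3.000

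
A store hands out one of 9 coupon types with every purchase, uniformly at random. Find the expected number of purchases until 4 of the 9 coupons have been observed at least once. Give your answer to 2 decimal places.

Going from k to k+1 distinct takes a geometric number of purchases with mean 9/(9-k).
Sum over k = 0,...,3: E = 9/9 + 9/8 + 9/7 + 9/6 = 4.911.

4.91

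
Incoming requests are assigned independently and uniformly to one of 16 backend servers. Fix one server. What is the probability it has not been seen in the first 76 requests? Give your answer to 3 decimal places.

0.007

On each request the fixed server fails to appear with probability 15/16.
P(still missing after 76) = (15/16)^76 = 0.0074.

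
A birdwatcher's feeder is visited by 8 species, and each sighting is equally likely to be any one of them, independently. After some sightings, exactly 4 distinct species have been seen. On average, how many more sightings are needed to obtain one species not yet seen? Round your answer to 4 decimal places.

Each sighting yields a new species with probability (8-4)/8 = 4/8, so the wait is geometric with mean 8/4.
E = 8/4 = 2.00000.

2.0000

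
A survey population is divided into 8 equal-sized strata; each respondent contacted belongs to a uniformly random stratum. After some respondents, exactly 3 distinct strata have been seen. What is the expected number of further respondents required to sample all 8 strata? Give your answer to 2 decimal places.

With k distinct strata already seen, the next new one takes an expected 8/(8-k) respondents.
Sum over k = 3,...,7: E = 8/5 + 8/4 + 8/3 + 8/2 + 8/1 = 18.267.

18.27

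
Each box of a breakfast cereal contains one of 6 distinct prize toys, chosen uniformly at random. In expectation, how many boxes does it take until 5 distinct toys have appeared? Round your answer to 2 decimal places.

With k distinct toys already seen, the next new one arrives after an expected 6/(6-k) boxes.
Sum over k = 0,...,4: E = 6/6 + 6/5 + 6/4 + 6/3 + 6/2 = 8.700.

8.70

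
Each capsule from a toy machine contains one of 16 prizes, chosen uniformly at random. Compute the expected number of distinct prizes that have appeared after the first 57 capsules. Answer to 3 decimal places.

For each prize, P(seen in 57 capsules) = 1 - (15/16)^57 = 0.9747.
By linearity of expectation, E[distinct seen] = 16·(1 - (15/16)^57) = 15.5959.

15.596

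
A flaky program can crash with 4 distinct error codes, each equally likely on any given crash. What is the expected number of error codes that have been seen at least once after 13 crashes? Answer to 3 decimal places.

3.905

For each error code, P(seen in 13 crashes) = 1 - (3/4)^13 = 0.9762.
By linearity of expectation, E[distinct seen] = 4·(1 - (3/4)^13) = 3.9050.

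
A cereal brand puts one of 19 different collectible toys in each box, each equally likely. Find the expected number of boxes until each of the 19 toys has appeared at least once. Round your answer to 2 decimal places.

67.41

The wait to go from k to k+1 distinct toys is geometric with mean 19/(19-k).
E[T] = 19/19 + 19/18 + 19/17 + ... + 19/2 + 19/1 = 19·H_{19}.
H_{19} = 3.548, so E[T] = 67.407.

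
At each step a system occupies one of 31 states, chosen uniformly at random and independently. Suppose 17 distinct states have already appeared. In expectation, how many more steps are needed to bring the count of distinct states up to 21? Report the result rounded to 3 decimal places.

The wait to go from k to k+1 distinct states is geometric with mean 31/(31-k).
Sum over k = 17,...,20: E = 31/14 + 31/13 + 31/12 + 31/11 = 10.0004.

10.000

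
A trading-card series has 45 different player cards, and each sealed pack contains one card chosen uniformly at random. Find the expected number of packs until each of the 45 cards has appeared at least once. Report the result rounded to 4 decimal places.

197.7727

After k distinct cards have appeared, the next pack gives a new one with probability (45-k)/45, so the expected wait for the (k+1)-th is 45/(45-k).
E[T] = 45/45 + 45/44 + 45/43 + ... + 45/2 + 45/1 = 45·H_{45}.
H_{45} = 4.39495, so E[T] = 197.77267.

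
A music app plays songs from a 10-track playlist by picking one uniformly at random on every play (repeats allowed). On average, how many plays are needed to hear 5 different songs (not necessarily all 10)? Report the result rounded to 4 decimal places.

6.4563

With k distinct songs already seen, the next new one arrives after an expected 10/(10-k) plays.
Sum over k = 0,...,4: E = 10/10 + 10/9 + 10/8 + 10/7 + 10/6 = 6.45635.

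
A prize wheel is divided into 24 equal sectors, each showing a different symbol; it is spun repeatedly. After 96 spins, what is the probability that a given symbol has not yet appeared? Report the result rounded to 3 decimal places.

0.017

Each spin misses the fixed symbol with probability (24-1)/24 = 23/24, independently.
P(still missing after 96) = (23/24)^96 = 0.0168.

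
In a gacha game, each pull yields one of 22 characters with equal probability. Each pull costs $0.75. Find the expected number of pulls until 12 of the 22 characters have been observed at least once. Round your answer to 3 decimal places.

Going from k to k+1 distinct takes a geometric number of pulls with mean 22/(22-k).
Sum over k = 0,...,11: E = 22/22 + 22/21 + 22/20 + ... + 22/12 + 22/11 = 16.7606.

16.761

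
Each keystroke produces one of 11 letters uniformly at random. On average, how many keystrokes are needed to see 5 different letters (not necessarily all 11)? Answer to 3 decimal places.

6.269

With k distinct letters already seen, the next new one arrives after an expected 11/(11-k) keystrokes.
Sum over k = 0,...,4: E = 11/11 + 11/10 + 11/9 + 11/8 + 11/7 = 6.2687.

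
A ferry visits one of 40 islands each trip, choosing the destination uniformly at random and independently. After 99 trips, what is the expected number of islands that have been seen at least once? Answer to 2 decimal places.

For each island, P(seen in 99 trips) = 1 - (39/40)^99 = 0.918.
By linearity of expectation, E[distinct seen] = 40·(1 - (39/40)^99) = 36.738.

36.74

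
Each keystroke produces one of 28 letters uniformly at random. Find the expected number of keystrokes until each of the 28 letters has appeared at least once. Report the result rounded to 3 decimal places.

109.961

Split into phases: going from k distinct to k+1 distinct takes on average 28/(28-k) keystrokes.
E[T] = 28/28 + 28/27 + 28/26 + ... + 28/2 + 28/1 = 28·H_{28}.
H_{28} = 3.9272, so E[T] = 109.9608.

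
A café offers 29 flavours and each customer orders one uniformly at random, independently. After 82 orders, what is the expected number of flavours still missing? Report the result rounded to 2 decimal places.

For each flavour, P(unseen after 82) = (28/29)^82 = 0.056.
By linearity of expectation, E[unseen] = 29·(28/29)^82 = 1.632.

1.63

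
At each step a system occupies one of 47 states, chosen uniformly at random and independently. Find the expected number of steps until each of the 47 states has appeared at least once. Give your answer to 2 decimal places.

Split into phases: going from k distinct to k+1 distinct takes on average 47/(47-k) steps.
E[T] = 47/47 + 47/46 + 47/45 + ... + 47/2 + 47/1 = 47·H_{47}.
H_{47} = 4.438, so E[T] = 208.584.

208.58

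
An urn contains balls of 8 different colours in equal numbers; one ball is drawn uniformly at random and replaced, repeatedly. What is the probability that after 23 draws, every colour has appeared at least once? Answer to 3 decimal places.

0.665

Let A_i be the event that colour i is missing after 23 draws. By inclusion–exclusion on the A_i,
P(all seen) = Σ_{j=0}^{8} (-1)^j C(8,j)((8-j)/8)^23
= 1.0000 - 0.3709 + 0.0375 - 0.0011 + 0.0000 - 0.0000 + 0.0000 - 0.0000 + 0.0000
= 0.6654.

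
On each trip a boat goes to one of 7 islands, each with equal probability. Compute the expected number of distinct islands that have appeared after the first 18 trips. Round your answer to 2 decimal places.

For each island, P(seen in 18 trips) = 1 - (6/7)^18 = 0.938.
By linearity of expectation, E[distinct seen] = 7·(1 - (6/7)^18) = 6.563.

6.56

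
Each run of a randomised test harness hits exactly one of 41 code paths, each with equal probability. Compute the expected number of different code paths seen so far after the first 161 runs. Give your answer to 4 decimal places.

40.2304

For each code path, P(seen in 161 runs) = 1 - (40/41)^161 = 0.98123.
By linearity of expectation, E[distinct seen] = 41·(1 - (40/41)^161) = 40.23044.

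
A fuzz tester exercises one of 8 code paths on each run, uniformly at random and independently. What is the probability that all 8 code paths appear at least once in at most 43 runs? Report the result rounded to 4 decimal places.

By inclusion–exclusion over which code paths are missing,
P(all seen) = Σ_{j=0}^{8} (-1)^j C(8,j)((8-j)/8)^43
= 1.00000 - 0.02567 + 0.00012 - 0.00000 + 0.00000 - 0.00000 + 0.00000 - 0.00000 + 0.00000
= 0.97445.

0.9744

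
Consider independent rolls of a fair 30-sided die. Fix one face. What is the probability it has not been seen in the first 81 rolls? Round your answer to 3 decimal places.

0.064

Each roll misses the fixed face with probability (30-1)/30 = 29/30, independently.
P(still missing after 81) = (29/30)^81 = 0.0642.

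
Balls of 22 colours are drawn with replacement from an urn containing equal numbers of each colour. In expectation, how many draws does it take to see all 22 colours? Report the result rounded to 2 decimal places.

81.20

The wait to go from k to k+1 distinct colours is geometric with mean 22/(22-k).
E[T] = 22/22 + 22/21 + 22/20 + ... + 22/2 + 22/1 = 22·H_{22}.
H_{22} = 3.691, so E[T] = 81.198.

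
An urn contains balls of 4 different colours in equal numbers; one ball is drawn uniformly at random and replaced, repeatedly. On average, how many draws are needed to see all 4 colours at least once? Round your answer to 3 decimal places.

8.333

Split into phases: going from k distinct to k+1 distinct takes on average 4/(4-k) draws.
E[T] = 4/4 + 4/3 + 4/2 + 4/1 = 4·H_{4}.
H_{4} = 2.0833, so E[T] = 8.3333.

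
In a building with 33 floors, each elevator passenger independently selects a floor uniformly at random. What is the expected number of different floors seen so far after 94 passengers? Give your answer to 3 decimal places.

31.171

For each floor, P(seen in 94 passengers) = 1 - (32/33)^94 = 0.9446.
By linearity of expectation, E[distinct seen] = 33·(1 - (32/33)^94) = 31.1706.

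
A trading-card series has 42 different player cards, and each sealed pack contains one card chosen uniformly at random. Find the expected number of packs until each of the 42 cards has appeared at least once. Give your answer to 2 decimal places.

181.72

After k distinct cards have appeared, the next pack gives a new one with probability (42-k)/42, so the expected wait for the (k+1)-th is 42/(42-k).
E[T] = 42/42 + 42/41 + 42/40 + ... + 42/2 + 42/1 = 42·H_{42}.
H_{42} = 4.327, so E[T] = 181.723.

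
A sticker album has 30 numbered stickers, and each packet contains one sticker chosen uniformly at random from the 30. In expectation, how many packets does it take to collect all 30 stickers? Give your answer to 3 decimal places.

The wait to go from k to k+1 distinct stickers is geometric with mean 30/(30-k).
E[T] = 30/30 + 30/29 + 30/28 + ... + 30/2 + 30/1 = 30·H_{30}.
H_{30} = 3.9950, so E[T] = 119.8496.

119.850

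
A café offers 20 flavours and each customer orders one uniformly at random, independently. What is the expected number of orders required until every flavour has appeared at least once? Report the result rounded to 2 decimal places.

After k distinct flavours have appeared, the next order gives a new one with probability (20-k)/20, so the expected wait for the (k+1)-th is 20/(20-k).
E[T] = 20/20 + 20/19 + 20/18 + ... + 20/2 + 20/1 = 20·H_{20}.
H_{20} = 3.598, so E[T] = 71.955.

71.95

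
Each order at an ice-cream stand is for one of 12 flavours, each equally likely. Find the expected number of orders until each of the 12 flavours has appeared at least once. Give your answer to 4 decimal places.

The wait to go from k to k+1 distinct flavours is geometric with mean 12/(12-k).
E[T] = 12/12 + 12/11 + 12/10 + ... + 12/2 + 12/1 = 12·H_{12}.
H_{12} = 3.10321, so E[T] = 37.23853.

37.2385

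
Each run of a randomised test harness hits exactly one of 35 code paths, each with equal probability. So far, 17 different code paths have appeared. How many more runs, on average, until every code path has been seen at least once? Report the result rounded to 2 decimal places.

The wait to go from k to k+1 distinct code paths is geometric with mean 35/(35-k).
Sum over k = 17,...,34: E = 35/18 + 35/17 + 35/16 + ... + 35/2 + 35/1 = 122.329.

122.33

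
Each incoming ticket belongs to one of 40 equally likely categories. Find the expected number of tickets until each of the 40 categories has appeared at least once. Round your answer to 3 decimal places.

After k distinct categories have appeared, the next ticket gives a new one with probability (40-k)/40, so the expected wait for the (k+1)-th is 40/(40-k).
E[T] = 40/40 + 40/39 + 40/38 + ... + 40/2 + 40/1 = 40·H_{40}.
H_{40} = 4.2785, so E[T] = 171.1417.

171.142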